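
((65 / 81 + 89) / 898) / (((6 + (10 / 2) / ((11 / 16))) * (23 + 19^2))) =40007 / 2038991616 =0.00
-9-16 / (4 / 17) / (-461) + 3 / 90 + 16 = 99311 / 13830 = 7.18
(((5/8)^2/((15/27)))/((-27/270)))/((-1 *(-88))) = -225/2816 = -0.08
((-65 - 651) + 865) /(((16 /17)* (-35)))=-2533 /560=-4.52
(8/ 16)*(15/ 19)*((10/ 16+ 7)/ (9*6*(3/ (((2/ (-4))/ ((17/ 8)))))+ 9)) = -305/ 68856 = -0.00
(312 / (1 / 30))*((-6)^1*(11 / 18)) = -34320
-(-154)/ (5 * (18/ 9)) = 77/ 5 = 15.40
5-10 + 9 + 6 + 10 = 20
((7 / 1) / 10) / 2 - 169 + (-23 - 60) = -5033 / 20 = -251.65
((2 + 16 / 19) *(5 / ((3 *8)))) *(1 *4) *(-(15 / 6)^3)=-5625 / 152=-37.01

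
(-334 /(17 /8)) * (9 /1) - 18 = -24354 /17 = -1432.59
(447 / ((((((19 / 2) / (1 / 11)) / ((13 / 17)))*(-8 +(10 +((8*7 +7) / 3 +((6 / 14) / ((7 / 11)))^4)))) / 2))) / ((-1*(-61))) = 2576866047 / 557572083926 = 0.00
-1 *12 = -12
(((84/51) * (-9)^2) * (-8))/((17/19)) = -344736/289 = -1192.86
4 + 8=12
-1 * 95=-95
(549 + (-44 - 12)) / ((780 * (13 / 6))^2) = 493 / 2856100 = 0.00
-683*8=-5464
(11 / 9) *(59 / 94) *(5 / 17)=3245 / 14382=0.23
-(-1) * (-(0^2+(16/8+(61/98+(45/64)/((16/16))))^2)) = -108764041/9834496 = -11.06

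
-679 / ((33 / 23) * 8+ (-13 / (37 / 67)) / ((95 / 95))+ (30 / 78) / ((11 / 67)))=82629547 / 1182810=69.86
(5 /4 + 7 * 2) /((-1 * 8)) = -61 /32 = -1.91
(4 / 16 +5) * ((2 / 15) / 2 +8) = 847 / 20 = 42.35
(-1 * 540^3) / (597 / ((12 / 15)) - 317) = -629856000 / 1717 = -366835.18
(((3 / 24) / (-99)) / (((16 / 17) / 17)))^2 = 0.00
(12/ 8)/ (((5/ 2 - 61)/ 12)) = -4/ 13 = -0.31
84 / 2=42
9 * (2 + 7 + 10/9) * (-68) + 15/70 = -6187.79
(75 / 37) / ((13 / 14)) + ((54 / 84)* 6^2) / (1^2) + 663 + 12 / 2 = 2337795 / 3367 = 694.33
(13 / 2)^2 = 42.25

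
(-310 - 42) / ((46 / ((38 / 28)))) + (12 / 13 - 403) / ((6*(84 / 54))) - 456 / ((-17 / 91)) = 339795193 / 142324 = 2387.48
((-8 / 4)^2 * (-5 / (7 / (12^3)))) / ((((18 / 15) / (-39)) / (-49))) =-7862400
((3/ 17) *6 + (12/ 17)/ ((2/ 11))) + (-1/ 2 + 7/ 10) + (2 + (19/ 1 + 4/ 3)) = 27.47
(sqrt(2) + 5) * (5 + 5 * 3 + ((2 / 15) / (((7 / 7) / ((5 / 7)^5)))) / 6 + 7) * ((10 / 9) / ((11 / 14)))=81694520 * sqrt(2) / 2139291 + 408472600 / 2139291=244.94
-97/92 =-1.05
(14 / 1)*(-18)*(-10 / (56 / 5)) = 225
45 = 45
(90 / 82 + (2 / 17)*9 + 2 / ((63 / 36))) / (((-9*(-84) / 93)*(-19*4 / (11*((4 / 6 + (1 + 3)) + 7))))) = -27445385 / 40046832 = -0.69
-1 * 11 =-11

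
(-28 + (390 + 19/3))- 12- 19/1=1012/3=337.33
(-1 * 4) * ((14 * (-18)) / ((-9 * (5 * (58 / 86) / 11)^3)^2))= 1254252187378342768 / 83647029515625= 14994.58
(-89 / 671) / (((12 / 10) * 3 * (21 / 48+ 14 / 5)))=-17800 / 1564101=-0.01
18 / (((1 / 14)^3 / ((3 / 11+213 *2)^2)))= 1085968123632 / 121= 8974943170.51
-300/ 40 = -7.50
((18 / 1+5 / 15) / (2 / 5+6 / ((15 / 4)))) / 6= 55 / 36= 1.53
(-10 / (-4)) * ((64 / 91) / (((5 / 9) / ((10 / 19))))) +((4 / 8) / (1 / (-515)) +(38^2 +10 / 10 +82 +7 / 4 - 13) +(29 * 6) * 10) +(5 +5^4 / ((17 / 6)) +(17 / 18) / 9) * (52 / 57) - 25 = 3180.81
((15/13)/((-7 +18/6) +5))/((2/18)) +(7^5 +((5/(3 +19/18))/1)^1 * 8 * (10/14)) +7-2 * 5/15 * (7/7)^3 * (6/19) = 2124385981/126217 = 16831.22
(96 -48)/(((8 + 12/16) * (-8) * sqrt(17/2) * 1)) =-24 * sqrt(34)/595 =-0.24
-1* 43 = -43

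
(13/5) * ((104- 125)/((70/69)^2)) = -185679/3500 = -53.05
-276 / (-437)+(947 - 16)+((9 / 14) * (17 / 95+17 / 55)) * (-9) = 1358846 / 1463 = 928.81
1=1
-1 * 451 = -451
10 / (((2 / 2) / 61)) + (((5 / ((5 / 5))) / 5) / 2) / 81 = 98821 / 162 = 610.01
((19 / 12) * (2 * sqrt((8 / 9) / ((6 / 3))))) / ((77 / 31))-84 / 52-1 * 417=-3763649 / 9009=-417.77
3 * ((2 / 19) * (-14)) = -84 / 19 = -4.42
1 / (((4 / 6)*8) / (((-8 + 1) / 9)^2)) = 49 / 432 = 0.11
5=5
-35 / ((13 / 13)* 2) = -35 / 2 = -17.50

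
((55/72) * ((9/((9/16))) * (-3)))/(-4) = 55/6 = 9.17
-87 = -87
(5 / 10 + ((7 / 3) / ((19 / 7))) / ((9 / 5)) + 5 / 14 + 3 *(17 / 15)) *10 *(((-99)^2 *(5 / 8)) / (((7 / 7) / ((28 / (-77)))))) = -14026980 / 133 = -105466.02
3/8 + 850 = 6803/8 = 850.38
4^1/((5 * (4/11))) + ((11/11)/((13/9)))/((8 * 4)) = 4621/2080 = 2.22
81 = 81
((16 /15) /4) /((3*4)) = 1 /45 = 0.02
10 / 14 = 5 / 7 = 0.71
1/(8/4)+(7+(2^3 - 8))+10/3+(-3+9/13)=665/78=8.53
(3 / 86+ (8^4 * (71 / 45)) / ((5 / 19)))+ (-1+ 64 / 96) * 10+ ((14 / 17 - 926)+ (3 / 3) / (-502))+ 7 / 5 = 975552274664 / 41283225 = 23630.72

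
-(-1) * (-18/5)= -18/5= -3.60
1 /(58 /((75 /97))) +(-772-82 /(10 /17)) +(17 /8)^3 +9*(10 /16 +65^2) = 267375129953 /7201280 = 37128.83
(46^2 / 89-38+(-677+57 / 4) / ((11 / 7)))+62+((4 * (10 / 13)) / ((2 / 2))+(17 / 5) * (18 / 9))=-8425223 / 23140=-364.10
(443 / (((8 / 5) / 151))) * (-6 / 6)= -334465 / 8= -41808.12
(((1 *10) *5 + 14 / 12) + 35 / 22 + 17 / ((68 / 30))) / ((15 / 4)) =7954 / 495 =16.07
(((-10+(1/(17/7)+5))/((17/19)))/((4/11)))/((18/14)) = -19019/1734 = -10.97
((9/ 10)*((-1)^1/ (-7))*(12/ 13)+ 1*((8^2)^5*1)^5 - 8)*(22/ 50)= 7143374701993329204696721277094723157595646813674/ 11375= 627988984790622347665645800000000000000000000.00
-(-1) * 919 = 919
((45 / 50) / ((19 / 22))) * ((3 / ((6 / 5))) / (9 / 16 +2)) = 792 / 779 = 1.02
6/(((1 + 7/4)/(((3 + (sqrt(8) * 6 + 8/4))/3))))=40/11 + 96 * sqrt(2)/11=15.98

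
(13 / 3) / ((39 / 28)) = 28 / 9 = 3.11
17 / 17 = 1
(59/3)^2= 3481/9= 386.78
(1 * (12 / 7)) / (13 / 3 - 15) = -9 / 56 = -0.16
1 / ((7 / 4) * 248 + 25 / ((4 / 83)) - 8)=0.00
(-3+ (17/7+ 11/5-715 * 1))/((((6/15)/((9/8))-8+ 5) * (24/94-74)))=-3.66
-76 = -76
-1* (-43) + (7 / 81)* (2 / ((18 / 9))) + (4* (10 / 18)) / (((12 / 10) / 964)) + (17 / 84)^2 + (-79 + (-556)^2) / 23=22296774431 / 1460592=15265.57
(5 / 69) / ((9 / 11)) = 55 / 621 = 0.09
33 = 33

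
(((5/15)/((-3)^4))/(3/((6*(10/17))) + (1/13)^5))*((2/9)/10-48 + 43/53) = -167069968624/731630347911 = -0.23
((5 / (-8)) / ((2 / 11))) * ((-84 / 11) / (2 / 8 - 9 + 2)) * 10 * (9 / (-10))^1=35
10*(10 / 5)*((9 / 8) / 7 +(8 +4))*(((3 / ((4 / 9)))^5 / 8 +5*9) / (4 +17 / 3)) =150339742605 / 3325952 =45202.02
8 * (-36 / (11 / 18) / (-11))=5184 / 121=42.84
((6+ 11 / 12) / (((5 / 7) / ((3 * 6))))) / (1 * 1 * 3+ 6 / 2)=581 / 20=29.05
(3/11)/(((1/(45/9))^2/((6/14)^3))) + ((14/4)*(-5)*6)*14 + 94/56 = -22151807/15092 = -1467.78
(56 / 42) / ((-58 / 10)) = -20 / 87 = -0.23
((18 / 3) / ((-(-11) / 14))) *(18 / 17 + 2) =4368 / 187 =23.36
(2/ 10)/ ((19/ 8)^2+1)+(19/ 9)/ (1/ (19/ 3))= 768853/ 57375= 13.40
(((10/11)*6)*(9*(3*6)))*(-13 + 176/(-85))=-2490264/187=-13316.92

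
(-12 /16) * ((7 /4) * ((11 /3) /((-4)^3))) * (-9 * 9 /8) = -6237 /8192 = -0.76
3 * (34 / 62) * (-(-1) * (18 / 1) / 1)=918 / 31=29.61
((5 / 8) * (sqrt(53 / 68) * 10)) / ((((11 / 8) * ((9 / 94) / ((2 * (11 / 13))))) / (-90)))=-47000 * sqrt(901) / 221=-6383.63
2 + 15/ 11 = 37/ 11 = 3.36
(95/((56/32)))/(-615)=-0.09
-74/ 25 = -2.96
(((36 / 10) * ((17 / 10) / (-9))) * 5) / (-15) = 17 / 75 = 0.23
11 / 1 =11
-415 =-415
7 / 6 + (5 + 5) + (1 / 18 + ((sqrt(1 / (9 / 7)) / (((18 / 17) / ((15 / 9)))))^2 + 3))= 423823 / 26244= 16.15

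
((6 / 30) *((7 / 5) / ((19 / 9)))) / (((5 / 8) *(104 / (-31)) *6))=-651 / 61750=-0.01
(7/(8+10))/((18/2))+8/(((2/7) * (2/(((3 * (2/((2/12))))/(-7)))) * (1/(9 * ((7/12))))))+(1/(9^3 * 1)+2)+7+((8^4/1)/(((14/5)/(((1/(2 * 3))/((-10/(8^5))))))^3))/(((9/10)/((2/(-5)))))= 6755399256543353/500094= 13508258960.40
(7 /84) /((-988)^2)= 1 /11713728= 0.00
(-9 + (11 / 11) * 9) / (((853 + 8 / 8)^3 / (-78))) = 0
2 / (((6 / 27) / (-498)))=-4482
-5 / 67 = -0.07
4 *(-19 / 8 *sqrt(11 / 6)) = -19 *sqrt(66) / 12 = -12.86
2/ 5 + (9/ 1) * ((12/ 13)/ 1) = 566/ 65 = 8.71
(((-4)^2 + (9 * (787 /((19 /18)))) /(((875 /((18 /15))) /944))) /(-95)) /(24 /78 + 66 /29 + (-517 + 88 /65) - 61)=68185729508 /427263580625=0.16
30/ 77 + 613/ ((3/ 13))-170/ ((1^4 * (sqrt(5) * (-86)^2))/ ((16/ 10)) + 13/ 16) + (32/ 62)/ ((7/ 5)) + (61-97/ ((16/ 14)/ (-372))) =34291.58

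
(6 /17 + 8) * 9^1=1278 /17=75.18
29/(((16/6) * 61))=87/488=0.18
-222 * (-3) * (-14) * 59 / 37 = -14868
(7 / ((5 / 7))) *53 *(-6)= -15582 / 5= -3116.40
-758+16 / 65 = -49254 / 65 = -757.75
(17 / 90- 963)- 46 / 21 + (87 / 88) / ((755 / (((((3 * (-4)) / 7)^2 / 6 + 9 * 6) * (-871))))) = -1027.15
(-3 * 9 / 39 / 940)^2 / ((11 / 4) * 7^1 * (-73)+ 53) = -9 / 22436592100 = -0.00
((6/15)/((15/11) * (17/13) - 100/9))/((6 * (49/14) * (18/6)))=-286/420175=-0.00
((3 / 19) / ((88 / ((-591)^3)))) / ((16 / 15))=-9289128195 / 26752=-347231.17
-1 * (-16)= 16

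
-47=-47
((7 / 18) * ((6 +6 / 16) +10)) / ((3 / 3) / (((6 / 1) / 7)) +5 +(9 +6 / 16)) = 917 / 2238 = 0.41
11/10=1.10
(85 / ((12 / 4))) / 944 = 85 / 2832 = 0.03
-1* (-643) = 643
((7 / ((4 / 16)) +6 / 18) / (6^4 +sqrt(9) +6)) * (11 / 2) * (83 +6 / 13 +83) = 202334 / 10179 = 19.88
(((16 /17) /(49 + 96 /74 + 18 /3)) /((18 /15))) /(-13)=-1480 /1381029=-0.00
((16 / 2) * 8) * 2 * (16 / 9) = 2048 / 9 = 227.56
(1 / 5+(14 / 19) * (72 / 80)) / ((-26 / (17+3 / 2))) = -0.61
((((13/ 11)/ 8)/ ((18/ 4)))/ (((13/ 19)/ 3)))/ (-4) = -19/ 528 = -0.04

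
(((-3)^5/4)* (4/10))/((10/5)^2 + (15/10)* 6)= -243/130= -1.87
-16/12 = -4/3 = -1.33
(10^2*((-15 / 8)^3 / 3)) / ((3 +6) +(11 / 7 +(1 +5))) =-196875 / 14848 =-13.26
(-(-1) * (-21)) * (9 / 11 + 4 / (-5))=-21 / 55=-0.38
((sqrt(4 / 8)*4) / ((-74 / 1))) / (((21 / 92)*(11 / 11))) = -92*sqrt(2) / 777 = -0.17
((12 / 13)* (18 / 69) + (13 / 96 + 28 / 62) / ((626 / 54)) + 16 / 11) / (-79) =-1783038643 / 80676486176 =-0.02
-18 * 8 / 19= -144 / 19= -7.58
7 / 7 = 1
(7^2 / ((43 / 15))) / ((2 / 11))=8085 / 86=94.01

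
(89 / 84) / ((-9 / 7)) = -89 / 108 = -0.82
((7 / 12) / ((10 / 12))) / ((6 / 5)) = 7 / 12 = 0.58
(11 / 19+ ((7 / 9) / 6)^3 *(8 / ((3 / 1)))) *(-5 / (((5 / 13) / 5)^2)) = -554367320 / 1121931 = -494.12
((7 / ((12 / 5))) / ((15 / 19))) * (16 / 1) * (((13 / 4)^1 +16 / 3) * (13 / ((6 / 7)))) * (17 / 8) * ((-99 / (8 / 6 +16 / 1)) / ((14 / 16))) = -2561713 / 24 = -106738.04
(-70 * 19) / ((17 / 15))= -19950 / 17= -1173.53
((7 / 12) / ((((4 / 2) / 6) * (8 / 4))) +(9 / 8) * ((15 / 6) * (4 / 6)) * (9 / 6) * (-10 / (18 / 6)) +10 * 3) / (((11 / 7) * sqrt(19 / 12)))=301 * sqrt(57) / 209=10.87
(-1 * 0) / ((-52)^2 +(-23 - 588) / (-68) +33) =0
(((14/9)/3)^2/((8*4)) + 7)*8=40873/729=56.07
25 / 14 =1.79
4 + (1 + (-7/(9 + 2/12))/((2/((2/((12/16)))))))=219/55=3.98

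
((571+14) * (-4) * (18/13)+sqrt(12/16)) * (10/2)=-16200+5 * sqrt(3)/2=-16195.67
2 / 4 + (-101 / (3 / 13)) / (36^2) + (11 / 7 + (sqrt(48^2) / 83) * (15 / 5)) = 7835459 / 2258928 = 3.47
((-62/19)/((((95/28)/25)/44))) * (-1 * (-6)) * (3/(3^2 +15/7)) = -8020320/4693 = -1709.00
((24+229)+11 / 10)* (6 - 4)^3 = 10164 / 5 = 2032.80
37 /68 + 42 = 2893 /68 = 42.54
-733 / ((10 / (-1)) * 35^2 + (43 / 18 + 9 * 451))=13194 / 147395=0.09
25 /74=0.34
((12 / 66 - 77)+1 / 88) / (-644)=6759 / 56672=0.12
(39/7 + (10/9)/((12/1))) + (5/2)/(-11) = 11303/2079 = 5.44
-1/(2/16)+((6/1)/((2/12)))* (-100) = -3608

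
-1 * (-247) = 247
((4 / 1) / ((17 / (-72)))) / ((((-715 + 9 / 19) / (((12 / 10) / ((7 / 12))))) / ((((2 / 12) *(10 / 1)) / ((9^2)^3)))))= 608 / 3974844069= 0.00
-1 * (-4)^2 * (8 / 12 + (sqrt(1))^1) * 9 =-240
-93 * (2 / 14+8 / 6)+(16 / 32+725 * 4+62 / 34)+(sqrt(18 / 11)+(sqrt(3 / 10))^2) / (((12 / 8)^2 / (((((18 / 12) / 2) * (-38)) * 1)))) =3285873 / 1190 - 38 * sqrt(22) / 11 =2745.03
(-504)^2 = 254016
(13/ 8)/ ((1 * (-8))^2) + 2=1037/ 512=2.03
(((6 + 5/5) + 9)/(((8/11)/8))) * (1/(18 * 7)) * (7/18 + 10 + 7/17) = 145420/9639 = 15.09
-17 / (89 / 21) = -357 / 89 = -4.01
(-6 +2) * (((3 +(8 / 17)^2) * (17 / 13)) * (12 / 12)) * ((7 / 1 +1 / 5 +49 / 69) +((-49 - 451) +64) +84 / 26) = 7096055932 / 991185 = 7159.16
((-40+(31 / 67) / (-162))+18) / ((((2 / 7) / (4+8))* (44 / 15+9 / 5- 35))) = 8358665 / 273762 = 30.53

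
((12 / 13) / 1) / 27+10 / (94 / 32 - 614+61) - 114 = -9028558 / 79209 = -113.98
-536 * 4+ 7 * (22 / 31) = -66310 / 31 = -2139.03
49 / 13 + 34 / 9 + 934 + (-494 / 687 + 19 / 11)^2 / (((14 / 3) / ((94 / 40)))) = 195829571785993 / 207874026360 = 942.06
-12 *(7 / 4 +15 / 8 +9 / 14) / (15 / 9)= -2151 / 70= -30.73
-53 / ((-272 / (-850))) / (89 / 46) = -30475 / 356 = -85.60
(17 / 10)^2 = 289 / 100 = 2.89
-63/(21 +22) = -63/43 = -1.47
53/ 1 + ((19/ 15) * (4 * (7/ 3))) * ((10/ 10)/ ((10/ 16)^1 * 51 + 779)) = 15475751/ 291915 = 53.01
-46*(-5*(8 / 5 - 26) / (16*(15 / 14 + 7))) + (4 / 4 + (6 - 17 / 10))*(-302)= -1857783 / 1130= -1644.06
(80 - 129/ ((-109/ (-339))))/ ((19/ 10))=-350110/ 2071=-169.05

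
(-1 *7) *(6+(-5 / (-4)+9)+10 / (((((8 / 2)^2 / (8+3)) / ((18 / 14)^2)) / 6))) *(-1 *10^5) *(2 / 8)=103437500 / 7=14776785.71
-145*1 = -145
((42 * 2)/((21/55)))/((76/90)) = 4950/19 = 260.53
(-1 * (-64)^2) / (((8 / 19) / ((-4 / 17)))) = 38912 / 17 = 2288.94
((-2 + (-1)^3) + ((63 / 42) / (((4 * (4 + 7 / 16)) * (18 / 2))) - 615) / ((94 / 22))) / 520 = -367739 / 1301430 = -0.28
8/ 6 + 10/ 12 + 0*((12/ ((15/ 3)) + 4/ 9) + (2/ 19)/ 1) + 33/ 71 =1121/ 426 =2.63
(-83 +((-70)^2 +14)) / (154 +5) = 4831 / 159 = 30.38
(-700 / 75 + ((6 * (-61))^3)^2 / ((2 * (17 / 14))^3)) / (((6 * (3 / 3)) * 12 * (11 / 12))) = 1236721444593048050 / 486387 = 2542669612043.60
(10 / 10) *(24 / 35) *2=48 / 35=1.37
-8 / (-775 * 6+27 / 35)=280 / 162723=0.00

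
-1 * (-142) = 142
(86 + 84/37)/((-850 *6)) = -0.02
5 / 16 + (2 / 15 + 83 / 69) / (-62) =49787 / 171120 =0.29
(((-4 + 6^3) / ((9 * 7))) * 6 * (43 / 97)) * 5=91160 / 2037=44.75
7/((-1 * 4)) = -7/4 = -1.75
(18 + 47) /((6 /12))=130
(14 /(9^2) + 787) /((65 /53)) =3379333 /5265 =641.85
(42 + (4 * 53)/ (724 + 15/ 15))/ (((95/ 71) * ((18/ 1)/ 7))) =7619507/ 619875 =12.29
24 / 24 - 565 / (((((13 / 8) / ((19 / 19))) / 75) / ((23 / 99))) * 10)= -259471 / 429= -604.83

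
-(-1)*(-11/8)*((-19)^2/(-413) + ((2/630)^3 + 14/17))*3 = 4359075523/20899761750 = 0.21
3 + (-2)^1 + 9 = 10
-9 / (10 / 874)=-3933 / 5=-786.60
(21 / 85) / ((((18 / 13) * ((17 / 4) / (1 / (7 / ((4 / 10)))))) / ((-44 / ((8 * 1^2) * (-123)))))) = 286 / 2666025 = 0.00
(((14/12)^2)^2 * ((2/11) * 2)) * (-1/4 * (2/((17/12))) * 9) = -2401/1122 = -2.14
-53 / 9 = -5.89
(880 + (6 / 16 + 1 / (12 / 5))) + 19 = 21595 / 24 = 899.79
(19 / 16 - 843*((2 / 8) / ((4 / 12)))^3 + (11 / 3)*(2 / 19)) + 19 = -1222325 / 3648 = -335.07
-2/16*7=-7/8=-0.88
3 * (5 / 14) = 15 / 14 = 1.07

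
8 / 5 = 1.60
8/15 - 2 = -22/15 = -1.47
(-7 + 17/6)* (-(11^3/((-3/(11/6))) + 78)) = -330925/108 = -3064.12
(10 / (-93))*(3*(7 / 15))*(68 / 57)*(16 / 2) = -7616 / 5301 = -1.44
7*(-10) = -70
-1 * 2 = -2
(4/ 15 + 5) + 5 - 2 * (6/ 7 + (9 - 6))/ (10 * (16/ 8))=415/ 42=9.88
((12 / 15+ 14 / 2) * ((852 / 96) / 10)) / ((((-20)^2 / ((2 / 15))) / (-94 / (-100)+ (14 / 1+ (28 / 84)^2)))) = 6251479 / 180000000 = 0.03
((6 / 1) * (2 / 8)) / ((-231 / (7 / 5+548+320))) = -621 / 110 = -5.65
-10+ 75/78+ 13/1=103/26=3.96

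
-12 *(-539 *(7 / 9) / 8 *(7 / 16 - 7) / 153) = -132055 / 4896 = -26.97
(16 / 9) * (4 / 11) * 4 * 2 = 512 / 99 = 5.17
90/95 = 18/19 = 0.95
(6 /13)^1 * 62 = 372 /13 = 28.62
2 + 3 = 5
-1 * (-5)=5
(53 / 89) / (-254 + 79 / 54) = -2862 / 1213693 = -0.00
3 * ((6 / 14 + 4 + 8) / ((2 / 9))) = 2349 / 14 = 167.79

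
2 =2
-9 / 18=-1 / 2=-0.50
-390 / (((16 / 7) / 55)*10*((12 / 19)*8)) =-95095 / 512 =-185.73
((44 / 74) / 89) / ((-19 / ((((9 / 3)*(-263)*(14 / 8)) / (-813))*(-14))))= 141757 / 16955657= 0.01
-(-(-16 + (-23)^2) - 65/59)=30332/59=514.10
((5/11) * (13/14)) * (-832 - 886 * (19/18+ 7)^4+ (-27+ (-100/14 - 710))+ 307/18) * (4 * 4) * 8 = -713113347307400/3536379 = -201650713.15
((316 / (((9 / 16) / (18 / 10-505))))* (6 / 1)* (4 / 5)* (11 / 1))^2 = 1253143334411567104 / 5625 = 222781037228723.04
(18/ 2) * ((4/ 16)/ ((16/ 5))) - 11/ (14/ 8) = -2501/ 448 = -5.58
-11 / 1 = -11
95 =95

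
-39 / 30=-13 / 10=-1.30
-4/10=-2/5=-0.40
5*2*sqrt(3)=10*sqrt(3)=17.32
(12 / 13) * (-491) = -5892 / 13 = -453.23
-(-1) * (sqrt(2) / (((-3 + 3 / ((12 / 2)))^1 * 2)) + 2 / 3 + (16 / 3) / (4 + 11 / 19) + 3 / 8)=4607 / 2088- sqrt(2) / 5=1.92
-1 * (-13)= 13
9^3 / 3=243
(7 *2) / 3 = 14 / 3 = 4.67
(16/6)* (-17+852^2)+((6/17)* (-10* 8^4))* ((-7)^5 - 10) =12497558392/51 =245050164.55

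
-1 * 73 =-73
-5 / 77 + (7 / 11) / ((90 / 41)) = 1559 / 6930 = 0.22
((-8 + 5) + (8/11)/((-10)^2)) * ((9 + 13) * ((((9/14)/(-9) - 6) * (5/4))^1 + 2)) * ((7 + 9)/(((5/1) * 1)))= 1030396/875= 1177.60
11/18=0.61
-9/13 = -0.69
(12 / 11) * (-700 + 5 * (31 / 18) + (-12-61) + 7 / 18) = -9168 / 11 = -833.45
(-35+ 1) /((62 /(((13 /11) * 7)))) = -1547 /341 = -4.54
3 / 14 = 0.21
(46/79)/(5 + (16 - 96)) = -46/5925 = -0.01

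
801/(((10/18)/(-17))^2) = 18750609/25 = 750024.36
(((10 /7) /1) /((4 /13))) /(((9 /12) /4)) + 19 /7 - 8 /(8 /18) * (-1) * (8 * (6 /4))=5113 /21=243.48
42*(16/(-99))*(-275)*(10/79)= 56000/237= 236.29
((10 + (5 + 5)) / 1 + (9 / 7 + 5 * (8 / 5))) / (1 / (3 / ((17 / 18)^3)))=3586680 / 34391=104.29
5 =5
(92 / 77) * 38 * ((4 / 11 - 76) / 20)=-171.70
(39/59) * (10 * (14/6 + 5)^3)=1384240/531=2606.85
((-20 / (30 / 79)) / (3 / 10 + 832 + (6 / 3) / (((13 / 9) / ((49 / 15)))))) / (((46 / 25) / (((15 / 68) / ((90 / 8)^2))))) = -205400 / 3445393077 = -0.00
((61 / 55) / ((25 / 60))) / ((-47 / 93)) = -68076 / 12925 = -5.27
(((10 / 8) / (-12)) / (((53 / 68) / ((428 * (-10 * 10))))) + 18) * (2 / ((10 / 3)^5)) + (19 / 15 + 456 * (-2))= -3509313017 / 3975000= -882.85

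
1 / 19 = 0.05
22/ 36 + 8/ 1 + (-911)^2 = 14938733/ 18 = 829929.61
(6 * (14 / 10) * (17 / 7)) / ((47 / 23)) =2346 / 235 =9.98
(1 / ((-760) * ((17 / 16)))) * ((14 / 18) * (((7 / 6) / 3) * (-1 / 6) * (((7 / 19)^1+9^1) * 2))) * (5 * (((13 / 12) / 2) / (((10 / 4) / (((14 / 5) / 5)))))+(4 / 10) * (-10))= -2219749 / 559234125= -0.00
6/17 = 0.35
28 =28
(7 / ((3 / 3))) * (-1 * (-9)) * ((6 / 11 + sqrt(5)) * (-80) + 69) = 17577 / 11- 5040 * sqrt(5) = -9671.87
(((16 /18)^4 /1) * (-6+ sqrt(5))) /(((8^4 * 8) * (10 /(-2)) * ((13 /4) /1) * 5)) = 1 /710775- sqrt(5) /4264650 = 0.00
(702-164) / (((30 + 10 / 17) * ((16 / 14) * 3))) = 32011 / 6240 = 5.13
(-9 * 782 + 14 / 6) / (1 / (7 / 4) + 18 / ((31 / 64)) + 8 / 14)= -4580219 / 24936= -183.68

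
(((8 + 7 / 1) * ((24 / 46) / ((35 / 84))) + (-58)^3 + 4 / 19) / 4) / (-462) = 105.57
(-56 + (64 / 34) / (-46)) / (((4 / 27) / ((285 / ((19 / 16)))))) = -35497440 / 391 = -90786.29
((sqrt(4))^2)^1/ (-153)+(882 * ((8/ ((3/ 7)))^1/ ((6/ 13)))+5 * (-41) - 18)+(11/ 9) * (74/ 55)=27119723/ 765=35450.62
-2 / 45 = -0.04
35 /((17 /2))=70 /17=4.12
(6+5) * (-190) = -2090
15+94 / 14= 152 / 7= 21.71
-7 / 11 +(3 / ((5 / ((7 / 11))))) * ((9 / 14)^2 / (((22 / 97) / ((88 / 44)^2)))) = 18181 / 8470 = 2.15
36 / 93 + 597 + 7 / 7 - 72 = 526.39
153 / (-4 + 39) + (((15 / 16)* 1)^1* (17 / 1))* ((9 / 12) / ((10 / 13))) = 89199 / 4480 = 19.91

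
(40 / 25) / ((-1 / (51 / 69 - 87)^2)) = -31490048 / 2645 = -11905.50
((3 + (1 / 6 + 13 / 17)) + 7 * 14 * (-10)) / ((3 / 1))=-99559 / 306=-325.36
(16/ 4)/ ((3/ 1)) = 4/ 3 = 1.33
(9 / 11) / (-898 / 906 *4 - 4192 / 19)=-77463 / 21264100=-0.00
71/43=1.65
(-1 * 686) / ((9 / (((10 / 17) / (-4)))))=1715 / 153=11.21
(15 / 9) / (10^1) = 1 / 6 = 0.17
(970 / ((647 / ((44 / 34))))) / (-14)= -10670 / 76993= -0.14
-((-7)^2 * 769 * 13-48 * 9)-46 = -489467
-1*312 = -312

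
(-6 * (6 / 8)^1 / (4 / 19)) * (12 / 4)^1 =-513 / 8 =-64.12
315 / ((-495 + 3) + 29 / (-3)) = -27 / 43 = -0.63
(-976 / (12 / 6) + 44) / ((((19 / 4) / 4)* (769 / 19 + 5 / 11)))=-39072 / 4277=-9.14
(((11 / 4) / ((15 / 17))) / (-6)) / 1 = -187 / 360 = -0.52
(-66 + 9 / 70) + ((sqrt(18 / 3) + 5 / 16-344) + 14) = -221513 / 560 + sqrt(6) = -393.11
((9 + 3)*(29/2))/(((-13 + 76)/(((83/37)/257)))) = 4814/199689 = 0.02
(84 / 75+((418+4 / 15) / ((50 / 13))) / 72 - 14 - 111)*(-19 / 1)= 62775601 / 27000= 2325.02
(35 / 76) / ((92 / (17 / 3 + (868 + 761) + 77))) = 179725 / 20976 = 8.57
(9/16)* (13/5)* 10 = 117/8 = 14.62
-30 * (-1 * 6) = 180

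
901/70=12.87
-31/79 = -0.39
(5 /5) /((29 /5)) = 5 /29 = 0.17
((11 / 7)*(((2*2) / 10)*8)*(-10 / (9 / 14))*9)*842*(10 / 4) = -1481920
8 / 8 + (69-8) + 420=482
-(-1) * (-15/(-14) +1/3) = 59/42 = 1.40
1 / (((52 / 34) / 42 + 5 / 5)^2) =127449 / 136900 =0.93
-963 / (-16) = 963 / 16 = 60.19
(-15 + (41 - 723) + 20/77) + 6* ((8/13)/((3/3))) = -693741/1001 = -693.05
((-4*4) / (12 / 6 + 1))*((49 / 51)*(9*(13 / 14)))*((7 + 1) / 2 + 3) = -299.76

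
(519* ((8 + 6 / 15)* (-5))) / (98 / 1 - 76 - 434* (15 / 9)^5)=2648457 / 675452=3.92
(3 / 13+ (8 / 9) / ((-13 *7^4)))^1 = 64819 / 280917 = 0.23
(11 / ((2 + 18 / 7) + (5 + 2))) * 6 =154 / 27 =5.70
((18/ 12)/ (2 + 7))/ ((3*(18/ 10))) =5/ 162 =0.03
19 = 19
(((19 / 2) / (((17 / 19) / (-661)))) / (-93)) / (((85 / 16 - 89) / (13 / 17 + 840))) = -27284879624 / 35988303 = -758.16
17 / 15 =1.13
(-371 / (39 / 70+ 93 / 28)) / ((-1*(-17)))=-51940 / 9231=-5.63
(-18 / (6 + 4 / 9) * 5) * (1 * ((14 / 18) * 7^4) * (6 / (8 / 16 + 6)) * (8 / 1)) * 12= -871274880 / 377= -2311073.95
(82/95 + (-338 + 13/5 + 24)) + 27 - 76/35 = -189996/665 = -285.71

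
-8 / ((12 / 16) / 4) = -128 / 3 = -42.67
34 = 34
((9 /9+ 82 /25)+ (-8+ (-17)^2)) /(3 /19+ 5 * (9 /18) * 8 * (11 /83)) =11247164 /110725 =101.58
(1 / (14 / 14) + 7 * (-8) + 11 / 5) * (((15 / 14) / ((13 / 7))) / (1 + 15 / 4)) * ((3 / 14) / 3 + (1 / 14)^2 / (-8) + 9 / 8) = -185625 / 24206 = -7.67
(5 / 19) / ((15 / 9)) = 3 / 19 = 0.16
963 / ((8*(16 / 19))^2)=21.22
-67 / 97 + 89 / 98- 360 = -3420093 / 9506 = -359.78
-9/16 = -0.56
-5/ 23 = -0.22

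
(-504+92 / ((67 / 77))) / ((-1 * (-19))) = -26684 / 1273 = -20.96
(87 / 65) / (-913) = -87 / 59345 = -0.00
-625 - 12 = -637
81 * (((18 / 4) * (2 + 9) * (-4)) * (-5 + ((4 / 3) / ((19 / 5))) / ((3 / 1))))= 78314.21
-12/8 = -3/2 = -1.50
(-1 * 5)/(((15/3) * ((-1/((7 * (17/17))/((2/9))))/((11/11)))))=63/2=31.50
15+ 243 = 258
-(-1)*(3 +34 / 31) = 127 / 31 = 4.10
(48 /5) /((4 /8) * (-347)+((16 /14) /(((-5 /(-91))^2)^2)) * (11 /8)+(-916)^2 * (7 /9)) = 108000 /9279479879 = 0.00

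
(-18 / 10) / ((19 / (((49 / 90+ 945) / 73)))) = -85099 / 69350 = -1.23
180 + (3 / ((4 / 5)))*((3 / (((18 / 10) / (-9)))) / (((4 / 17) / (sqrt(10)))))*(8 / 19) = 180 - 3825*sqrt(10) / 38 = -138.31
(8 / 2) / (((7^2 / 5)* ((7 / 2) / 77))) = 440 / 49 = 8.98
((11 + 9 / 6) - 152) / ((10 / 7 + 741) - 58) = -651 / 3194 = -0.20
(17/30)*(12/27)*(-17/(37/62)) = -35836/4995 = -7.17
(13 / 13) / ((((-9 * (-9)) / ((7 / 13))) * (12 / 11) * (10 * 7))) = 0.00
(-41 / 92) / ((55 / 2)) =-0.02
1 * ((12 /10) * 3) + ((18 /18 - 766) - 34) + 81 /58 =-794.00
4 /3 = 1.33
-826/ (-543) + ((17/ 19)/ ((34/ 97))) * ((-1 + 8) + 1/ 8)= 171229/ 8688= 19.71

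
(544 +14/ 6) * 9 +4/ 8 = 9835/ 2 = 4917.50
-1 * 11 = -11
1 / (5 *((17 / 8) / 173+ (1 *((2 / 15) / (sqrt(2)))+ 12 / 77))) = 85922048520 / 49515772777 - 34070215872 *sqrt(2) / 49515772777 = 0.76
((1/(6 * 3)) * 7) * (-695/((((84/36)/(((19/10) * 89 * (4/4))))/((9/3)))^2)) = -3577210731/280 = -12775752.61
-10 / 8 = -5 / 4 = -1.25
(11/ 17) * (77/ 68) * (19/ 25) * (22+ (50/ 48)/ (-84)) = 101907773/ 8323200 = 12.24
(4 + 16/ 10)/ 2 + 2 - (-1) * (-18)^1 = -66/ 5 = -13.20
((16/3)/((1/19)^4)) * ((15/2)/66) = 2606420/33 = 78982.42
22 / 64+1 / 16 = 13 / 32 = 0.41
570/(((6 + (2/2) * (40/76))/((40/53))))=108300/1643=65.92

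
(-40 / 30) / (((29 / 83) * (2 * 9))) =-166 / 783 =-0.21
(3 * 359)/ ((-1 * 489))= -359/ 163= -2.20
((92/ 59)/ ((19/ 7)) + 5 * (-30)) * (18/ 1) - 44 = -3064432/ 1121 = -2733.66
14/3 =4.67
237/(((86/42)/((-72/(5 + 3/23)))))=-4120956/2537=-1624.34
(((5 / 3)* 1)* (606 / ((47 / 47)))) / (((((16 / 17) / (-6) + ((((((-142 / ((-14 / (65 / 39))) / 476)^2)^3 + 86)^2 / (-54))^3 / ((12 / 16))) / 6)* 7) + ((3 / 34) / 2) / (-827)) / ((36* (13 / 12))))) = -650073028588736179185774281000035355451376274100786844022307519787449388255148577636255918781607703730056722960912315435013515391011823023520181219894493184 / 65958555829818707634252031462011522419779231216267774331641265493902340351891455958422575404799648627297438199123547324981191708965793810230111968324377196271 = -0.01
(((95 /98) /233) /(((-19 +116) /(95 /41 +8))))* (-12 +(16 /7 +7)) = -763515 /635675726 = -0.00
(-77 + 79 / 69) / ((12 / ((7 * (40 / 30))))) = -36638 / 621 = -59.00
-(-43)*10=430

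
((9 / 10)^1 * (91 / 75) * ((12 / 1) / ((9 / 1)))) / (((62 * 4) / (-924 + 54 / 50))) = -2099643 / 387500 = -5.42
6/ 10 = 3/ 5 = 0.60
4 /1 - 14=-10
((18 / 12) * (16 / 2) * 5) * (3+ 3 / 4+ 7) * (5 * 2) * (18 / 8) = 29025 / 2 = 14512.50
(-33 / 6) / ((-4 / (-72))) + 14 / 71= -98.80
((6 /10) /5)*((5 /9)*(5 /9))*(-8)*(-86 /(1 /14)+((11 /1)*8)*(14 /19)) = 173152 /513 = 337.53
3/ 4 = 0.75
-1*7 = -7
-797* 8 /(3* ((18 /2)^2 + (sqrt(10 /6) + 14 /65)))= -1093914380 /41791199 + 13469300* sqrt(15) /125373597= -25.76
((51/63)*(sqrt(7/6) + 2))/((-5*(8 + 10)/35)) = -17/27-17*sqrt(42)/324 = -0.97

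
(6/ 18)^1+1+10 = 34/ 3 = 11.33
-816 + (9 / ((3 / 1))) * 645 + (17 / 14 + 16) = 15907 / 14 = 1136.21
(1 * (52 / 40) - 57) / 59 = -557 / 590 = -0.94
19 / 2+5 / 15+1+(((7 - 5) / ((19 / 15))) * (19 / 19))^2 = 28865 / 2166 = 13.33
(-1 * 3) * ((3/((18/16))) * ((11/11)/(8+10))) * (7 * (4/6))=-56/27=-2.07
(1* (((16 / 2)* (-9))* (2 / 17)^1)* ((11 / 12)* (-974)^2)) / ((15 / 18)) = -751351392 / 85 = -8839428.14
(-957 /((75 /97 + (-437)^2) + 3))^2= 10246401 /408028390441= 0.00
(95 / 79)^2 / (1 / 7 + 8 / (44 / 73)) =694925 / 6446953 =0.11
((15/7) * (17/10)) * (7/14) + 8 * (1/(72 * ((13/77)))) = 8123/3276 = 2.48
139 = 139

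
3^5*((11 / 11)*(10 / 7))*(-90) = -218700 / 7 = -31242.86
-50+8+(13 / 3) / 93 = -11705 / 279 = -41.95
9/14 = 0.64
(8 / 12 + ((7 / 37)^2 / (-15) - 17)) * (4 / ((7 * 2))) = -31948 / 6845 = -4.67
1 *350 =350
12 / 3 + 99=103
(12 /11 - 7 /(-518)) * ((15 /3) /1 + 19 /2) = 26071 /1628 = 16.01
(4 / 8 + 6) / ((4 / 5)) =8.12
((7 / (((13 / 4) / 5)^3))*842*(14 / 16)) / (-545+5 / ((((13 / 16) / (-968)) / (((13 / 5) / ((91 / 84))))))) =-5894000 / 4658147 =-1.27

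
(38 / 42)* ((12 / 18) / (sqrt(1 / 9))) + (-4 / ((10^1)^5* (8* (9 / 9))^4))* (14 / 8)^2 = 62259198971 / 34406400000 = 1.81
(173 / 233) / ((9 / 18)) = 346 / 233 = 1.48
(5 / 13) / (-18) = -5 / 234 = -0.02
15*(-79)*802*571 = -542661270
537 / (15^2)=179 / 75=2.39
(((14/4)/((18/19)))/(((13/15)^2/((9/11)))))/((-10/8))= -5985/1859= -3.22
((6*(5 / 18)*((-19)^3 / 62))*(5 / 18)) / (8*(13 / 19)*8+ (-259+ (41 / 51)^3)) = 3201335365 / 13419290912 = 0.24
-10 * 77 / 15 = -154 / 3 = -51.33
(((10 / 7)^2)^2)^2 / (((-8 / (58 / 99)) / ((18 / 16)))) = -90625000 / 63412811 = -1.43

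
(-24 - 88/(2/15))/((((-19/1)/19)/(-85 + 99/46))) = -1303362/23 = -56667.91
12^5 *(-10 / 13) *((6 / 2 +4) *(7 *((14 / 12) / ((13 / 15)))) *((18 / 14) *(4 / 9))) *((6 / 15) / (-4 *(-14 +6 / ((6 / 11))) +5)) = -487710720 / 2873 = -169756.60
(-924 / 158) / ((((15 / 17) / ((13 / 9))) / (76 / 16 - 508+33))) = 3556553 / 790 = 4501.97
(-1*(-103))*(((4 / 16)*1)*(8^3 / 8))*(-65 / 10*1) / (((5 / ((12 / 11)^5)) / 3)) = -7996465152 / 805255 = -9930.35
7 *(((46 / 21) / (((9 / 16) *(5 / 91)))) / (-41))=-66976 / 5535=-12.10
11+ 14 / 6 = 40 / 3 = 13.33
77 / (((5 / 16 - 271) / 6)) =-7392 / 4331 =-1.71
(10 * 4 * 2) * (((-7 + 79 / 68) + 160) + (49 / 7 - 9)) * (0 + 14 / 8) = 362145 / 17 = 21302.65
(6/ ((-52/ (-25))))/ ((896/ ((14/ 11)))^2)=75/ 12886016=0.00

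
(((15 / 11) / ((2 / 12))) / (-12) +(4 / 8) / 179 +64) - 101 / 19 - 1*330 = -10175598 / 37411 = -271.99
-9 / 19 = -0.47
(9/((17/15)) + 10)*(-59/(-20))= 3599/68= 52.93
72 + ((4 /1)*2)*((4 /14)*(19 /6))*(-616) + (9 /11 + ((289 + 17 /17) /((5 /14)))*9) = 96431 /33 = 2922.15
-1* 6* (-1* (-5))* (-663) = 19890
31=31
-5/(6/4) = -10/3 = -3.33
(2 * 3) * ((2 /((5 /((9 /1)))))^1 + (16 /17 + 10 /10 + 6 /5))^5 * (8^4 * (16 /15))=8096233707810717696 /22185265625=364937424.90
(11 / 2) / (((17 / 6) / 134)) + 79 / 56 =248975 / 952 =261.53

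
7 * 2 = 14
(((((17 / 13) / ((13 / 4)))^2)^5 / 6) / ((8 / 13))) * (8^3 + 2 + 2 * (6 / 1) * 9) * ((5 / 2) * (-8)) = -1643574992672231260160 / 4385760871126338332031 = -0.37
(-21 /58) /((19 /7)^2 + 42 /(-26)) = -13377 /212512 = -0.06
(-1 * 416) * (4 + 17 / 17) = -2080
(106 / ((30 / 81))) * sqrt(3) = 1431 * sqrt(3) / 5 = 495.71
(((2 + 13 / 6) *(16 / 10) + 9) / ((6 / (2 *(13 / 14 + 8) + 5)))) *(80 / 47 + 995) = 416400 / 7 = 59485.71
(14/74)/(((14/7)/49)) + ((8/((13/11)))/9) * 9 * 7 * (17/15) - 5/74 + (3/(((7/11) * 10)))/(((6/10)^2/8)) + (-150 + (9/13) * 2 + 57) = -1155002/50505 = -22.87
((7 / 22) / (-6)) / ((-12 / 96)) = 14 / 33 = 0.42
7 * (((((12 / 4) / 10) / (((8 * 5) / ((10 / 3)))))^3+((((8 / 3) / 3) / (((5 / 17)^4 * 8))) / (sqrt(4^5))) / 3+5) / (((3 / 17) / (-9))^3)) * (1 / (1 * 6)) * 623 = -954220301302303 / 1920000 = -496989740.26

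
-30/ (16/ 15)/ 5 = -45/ 8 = -5.62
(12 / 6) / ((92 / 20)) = 10 / 23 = 0.43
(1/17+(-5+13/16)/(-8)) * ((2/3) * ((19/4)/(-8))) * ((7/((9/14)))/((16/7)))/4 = -8257039/30081024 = -0.27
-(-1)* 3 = 3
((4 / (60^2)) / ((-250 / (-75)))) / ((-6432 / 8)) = -1 / 2412000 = -0.00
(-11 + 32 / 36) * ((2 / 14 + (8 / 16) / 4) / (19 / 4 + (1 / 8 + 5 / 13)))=-0.51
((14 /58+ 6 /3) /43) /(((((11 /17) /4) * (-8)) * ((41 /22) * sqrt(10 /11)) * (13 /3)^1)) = -51 * sqrt(110) /102254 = -0.01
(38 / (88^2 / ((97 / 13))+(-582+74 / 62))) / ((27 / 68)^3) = 35928886912 / 27051272001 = 1.33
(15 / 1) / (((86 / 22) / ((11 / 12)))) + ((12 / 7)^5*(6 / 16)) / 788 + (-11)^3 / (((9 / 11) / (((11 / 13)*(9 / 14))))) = -6525098015599 / 7403349044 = -881.37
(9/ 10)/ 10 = 9/ 100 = 0.09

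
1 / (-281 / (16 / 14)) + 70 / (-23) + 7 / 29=-3681659 / 1311989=-2.81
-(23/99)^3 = -12167/970299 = -0.01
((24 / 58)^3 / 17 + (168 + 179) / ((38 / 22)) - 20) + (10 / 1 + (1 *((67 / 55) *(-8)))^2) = 6812314876087 / 23829882175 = 285.87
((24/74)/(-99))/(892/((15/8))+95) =-20/3484327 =-0.00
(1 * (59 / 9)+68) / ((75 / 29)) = 19459 / 675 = 28.83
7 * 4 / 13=28 / 13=2.15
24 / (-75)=-8 / 25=-0.32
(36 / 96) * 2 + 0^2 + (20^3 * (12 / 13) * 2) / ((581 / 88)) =67606659 / 30212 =2237.74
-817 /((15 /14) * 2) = -5719 /15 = -381.27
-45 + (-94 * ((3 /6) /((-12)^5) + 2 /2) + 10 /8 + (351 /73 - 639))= -771.94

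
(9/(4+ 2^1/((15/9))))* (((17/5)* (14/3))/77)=51/143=0.36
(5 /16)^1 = 5 /16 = 0.31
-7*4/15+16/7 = 44/105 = 0.42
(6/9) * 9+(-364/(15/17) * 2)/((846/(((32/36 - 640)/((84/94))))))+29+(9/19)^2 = 964150444/1315845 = 732.72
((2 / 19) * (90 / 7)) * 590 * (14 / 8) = 26550 / 19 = 1397.37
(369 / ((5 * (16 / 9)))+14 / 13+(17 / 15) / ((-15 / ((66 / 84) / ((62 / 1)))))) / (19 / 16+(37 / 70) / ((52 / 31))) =432511421 / 15259905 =28.34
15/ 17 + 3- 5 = -19/ 17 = -1.12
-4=-4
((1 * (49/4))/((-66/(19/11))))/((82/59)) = -54929/238128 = -0.23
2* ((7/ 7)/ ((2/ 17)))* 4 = 68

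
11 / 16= 0.69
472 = 472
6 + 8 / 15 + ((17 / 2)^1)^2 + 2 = 4847 / 60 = 80.78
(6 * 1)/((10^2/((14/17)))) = 21/425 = 0.05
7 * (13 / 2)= 91 / 2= 45.50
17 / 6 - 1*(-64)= 401 / 6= 66.83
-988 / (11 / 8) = -7904 / 11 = -718.55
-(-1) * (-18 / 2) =-9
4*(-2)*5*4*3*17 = -8160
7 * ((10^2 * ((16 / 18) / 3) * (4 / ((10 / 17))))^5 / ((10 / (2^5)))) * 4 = 426876756599767040000 / 14348907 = 29749775129197.44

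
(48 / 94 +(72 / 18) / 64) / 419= 431 / 315088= 0.00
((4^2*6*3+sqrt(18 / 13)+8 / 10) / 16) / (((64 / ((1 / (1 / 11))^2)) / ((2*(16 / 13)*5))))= 1815*sqrt(26) / 5408+43681 / 104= 421.72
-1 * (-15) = 15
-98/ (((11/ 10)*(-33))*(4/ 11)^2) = 20.42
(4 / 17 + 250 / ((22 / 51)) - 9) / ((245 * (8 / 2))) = 3812 / 6545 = 0.58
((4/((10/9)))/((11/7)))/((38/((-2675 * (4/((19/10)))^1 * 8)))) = -10785600/3971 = -2716.09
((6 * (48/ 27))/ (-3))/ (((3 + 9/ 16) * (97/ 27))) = -512/ 1843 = -0.28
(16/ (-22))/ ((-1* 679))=8/ 7469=0.00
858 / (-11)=-78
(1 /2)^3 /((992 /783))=783 /7936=0.10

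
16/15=1.07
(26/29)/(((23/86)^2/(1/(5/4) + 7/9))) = 13653016/690345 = 19.78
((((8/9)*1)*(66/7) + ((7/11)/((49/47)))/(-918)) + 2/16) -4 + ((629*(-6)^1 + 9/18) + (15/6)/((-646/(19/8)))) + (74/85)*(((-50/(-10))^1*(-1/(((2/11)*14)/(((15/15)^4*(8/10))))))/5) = -106574060231/28274400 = -3769.28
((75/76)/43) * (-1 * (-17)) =1275/3268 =0.39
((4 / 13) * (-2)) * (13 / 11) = -8 / 11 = -0.73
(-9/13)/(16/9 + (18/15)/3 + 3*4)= -405/8294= -0.05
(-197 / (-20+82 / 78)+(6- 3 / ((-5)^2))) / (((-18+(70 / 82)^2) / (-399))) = 201690569052 / 536384675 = 376.02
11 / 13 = 0.85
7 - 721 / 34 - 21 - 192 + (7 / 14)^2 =-15433 / 68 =-226.96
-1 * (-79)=79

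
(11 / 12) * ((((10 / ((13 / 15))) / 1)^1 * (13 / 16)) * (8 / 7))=9.82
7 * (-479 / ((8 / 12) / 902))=-4536609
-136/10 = -68/5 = -13.60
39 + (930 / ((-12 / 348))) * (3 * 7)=-566331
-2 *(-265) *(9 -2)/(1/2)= 7420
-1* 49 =-49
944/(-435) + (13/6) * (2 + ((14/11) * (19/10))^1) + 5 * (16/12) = 44881/3190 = 14.07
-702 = -702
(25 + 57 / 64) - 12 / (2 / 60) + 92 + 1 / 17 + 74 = -182839 / 1088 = -168.05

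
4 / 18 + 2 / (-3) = -4 / 9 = -0.44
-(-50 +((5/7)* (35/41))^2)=83425/1681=49.63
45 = 45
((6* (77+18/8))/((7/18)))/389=8559/2723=3.14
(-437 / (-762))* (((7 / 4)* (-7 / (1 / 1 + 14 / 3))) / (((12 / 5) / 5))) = -535325 / 207264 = -2.58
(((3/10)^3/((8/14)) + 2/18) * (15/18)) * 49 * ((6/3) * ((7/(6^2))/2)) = 1955443/1555200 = 1.26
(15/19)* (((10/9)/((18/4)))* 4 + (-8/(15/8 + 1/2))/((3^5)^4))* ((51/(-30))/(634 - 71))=-556163634776/236221507337481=-0.00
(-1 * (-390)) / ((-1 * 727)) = -390 / 727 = -0.54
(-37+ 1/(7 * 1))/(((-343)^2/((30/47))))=-0.00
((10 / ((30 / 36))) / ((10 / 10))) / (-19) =-12 / 19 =-0.63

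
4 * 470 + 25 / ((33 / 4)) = 62140 / 33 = 1883.03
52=52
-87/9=-29/3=-9.67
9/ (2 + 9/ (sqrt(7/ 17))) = -126/ 1349 + 81*sqrt(119)/ 1349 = 0.56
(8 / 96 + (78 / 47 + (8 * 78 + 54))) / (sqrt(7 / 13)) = 383375 * sqrt(91) / 3948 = 926.33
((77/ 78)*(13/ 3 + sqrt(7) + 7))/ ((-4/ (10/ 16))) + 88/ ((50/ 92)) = 159.76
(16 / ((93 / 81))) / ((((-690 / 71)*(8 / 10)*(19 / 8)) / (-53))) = 541872 / 13547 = 40.00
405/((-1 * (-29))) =405/29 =13.97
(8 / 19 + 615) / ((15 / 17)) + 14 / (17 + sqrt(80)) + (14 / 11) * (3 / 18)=199166 / 285 -56 * sqrt(5) / 209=698.23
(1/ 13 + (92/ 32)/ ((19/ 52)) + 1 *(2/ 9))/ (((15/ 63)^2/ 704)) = 626326624/ 6175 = 101429.41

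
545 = 545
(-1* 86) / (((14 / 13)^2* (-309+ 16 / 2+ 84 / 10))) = 36335 / 143374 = 0.25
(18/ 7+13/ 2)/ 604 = 127/ 8456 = 0.02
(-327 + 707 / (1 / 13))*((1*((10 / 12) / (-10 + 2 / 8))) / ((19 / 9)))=-88640 / 247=-358.87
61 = 61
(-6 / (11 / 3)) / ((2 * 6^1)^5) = -1 / 152064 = -0.00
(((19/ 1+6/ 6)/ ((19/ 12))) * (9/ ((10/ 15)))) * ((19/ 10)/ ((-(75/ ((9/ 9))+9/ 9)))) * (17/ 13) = -1377/ 247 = -5.57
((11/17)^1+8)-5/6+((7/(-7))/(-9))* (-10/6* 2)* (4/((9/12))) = 5.84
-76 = -76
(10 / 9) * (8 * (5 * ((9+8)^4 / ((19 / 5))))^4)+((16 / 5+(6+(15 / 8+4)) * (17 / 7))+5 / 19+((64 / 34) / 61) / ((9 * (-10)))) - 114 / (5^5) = 275962181113645154931538832133538463 / 212850031275000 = 1296509939230898780761.94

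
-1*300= -300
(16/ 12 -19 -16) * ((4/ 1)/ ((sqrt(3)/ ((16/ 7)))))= -6464 * sqrt(3)/ 63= -177.71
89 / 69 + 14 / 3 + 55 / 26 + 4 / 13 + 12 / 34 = 88775 / 10166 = 8.73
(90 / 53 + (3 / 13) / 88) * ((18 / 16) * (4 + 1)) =4640355 / 485056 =9.57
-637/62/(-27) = 637/1674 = 0.38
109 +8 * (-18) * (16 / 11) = -1105 / 11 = -100.45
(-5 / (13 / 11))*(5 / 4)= -275 / 52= -5.29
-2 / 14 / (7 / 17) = -17 / 49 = -0.35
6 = 6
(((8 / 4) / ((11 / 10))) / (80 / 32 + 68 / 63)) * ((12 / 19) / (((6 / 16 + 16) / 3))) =0.06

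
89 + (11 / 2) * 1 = 189 / 2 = 94.50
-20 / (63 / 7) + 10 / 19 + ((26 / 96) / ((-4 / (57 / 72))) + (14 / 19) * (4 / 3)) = -67157 / 87552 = -0.77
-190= -190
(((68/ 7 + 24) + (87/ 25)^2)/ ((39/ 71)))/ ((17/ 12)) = 56937172/ 966875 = 58.89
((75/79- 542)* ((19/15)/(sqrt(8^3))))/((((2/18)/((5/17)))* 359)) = -2436351* sqrt(2)/15428384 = -0.22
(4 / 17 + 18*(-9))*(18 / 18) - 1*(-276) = 1942 / 17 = 114.24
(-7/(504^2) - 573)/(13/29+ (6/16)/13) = -7838970425/6527304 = -1200.95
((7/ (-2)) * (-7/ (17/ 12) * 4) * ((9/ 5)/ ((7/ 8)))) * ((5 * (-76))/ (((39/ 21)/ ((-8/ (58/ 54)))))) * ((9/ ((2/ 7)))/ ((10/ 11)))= 240813264384/ 32045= 7514846.76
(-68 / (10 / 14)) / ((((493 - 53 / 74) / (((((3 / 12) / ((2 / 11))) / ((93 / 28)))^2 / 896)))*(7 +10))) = -219373 / 100823814720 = -0.00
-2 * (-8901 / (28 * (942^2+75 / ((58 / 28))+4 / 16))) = 516258 / 720569171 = 0.00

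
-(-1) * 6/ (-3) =-2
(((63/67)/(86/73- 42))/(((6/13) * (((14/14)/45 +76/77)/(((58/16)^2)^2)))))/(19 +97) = -25910117541/351984287744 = -0.07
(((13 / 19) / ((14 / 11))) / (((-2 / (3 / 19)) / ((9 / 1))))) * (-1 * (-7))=-3861 / 1444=-2.67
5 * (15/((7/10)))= 750/7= 107.14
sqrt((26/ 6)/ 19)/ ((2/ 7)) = 7*sqrt(741)/ 114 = 1.67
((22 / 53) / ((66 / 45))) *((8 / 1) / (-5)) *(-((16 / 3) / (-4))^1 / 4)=-8 / 53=-0.15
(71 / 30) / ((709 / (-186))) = -2201 / 3545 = -0.62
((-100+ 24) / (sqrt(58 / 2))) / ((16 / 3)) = -57 * sqrt(29) / 116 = -2.65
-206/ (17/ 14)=-2884/ 17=-169.65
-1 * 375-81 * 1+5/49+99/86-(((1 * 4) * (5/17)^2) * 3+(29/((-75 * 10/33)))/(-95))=-3295859489781/7230960625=-455.80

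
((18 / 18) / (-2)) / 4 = -1 / 8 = -0.12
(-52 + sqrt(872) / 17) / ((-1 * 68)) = 13 / 17-sqrt(218) / 578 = 0.74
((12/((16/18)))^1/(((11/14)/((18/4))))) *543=923643/22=41983.77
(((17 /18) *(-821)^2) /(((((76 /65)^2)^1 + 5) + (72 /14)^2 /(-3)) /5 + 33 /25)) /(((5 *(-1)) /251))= -595431423352675 /15467652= -38495268.92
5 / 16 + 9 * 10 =1445 / 16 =90.31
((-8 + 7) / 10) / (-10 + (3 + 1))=1 / 60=0.02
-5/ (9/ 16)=-80/ 9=-8.89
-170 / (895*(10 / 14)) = -238 / 895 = -0.27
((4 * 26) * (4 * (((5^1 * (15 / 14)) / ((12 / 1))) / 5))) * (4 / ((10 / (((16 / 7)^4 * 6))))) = 40894464 / 16807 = 2433.18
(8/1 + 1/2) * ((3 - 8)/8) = -85/16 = -5.31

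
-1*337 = -337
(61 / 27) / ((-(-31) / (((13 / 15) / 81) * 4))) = 3172 / 1016955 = 0.00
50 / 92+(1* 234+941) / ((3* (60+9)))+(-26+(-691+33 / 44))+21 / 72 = -1175327 / 1656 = -709.74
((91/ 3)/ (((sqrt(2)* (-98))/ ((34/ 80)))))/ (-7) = 221* sqrt(2)/ 23520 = 0.01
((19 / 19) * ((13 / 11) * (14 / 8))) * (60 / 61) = 1365 / 671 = 2.03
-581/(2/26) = -7553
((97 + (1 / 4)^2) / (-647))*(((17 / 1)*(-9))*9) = 2138481 / 10352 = 206.58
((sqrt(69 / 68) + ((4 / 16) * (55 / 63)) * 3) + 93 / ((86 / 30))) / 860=0.04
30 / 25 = 6 / 5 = 1.20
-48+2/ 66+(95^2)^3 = 24258032389042/ 33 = 735091890577.03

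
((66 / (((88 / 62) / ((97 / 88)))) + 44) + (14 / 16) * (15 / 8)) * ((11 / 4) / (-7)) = -9745 / 256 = -38.07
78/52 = 3/2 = 1.50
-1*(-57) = 57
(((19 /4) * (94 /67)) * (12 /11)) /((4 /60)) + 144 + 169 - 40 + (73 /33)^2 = 28232572 /72963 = 386.94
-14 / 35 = -2 / 5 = -0.40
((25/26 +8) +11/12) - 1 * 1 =1385/156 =8.88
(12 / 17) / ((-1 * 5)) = -12 / 85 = -0.14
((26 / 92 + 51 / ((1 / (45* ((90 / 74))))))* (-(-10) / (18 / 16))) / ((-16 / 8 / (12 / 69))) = -380090480 / 176157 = -2157.68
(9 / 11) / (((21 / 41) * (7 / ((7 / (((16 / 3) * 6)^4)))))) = 0.00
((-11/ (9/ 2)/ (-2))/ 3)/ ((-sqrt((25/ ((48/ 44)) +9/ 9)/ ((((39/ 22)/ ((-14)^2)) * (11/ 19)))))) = -11 * sqrt(141778)/ 687078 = -0.01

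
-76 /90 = -38 /45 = -0.84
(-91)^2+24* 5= 8401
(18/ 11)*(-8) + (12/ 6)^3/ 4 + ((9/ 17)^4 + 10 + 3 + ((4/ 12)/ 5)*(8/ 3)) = 89524888/ 41342895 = 2.17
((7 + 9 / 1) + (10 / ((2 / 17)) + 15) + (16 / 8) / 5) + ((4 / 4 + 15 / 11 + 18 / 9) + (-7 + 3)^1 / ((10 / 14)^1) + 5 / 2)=12943 / 110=117.66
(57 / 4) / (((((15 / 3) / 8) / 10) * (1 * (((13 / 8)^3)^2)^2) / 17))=266356691828736 / 23298085122481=11.43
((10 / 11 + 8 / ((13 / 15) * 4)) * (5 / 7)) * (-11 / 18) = -1150 / 819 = -1.40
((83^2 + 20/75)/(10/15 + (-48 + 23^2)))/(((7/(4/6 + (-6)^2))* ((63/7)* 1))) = 2273458/273105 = 8.32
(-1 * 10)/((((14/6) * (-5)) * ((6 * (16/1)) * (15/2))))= 1/840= 0.00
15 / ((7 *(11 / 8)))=120 / 77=1.56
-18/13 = -1.38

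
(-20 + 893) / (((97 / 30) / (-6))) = -1620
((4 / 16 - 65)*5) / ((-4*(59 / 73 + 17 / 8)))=94535 / 3426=27.59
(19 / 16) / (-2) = -19 / 32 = -0.59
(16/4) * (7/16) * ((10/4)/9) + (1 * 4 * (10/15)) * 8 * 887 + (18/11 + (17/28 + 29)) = 105083173/5544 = 18954.40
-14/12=-1.17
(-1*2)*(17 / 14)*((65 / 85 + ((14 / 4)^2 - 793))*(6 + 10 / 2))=83347 / 4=20836.75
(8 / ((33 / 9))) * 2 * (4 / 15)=64 / 55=1.16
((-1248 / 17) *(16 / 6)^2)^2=708837376 / 2601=272524.94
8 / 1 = 8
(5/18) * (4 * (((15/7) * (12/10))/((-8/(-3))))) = 15/14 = 1.07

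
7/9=0.78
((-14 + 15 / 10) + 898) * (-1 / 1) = -1771 / 2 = -885.50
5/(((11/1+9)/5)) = 5/4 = 1.25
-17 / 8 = -2.12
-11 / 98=-0.11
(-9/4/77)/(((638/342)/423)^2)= -47088566001/31342388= -1502.39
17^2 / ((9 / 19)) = 5491 / 9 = 610.11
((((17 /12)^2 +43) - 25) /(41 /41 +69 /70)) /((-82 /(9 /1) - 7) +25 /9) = -20167 /26688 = -0.76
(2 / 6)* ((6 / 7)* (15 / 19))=0.23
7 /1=7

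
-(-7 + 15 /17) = 104 /17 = 6.12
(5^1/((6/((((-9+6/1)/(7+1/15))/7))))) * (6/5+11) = -915/1484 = -0.62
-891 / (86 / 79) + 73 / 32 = -1123085 / 1376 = -816.20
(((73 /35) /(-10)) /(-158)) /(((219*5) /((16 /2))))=2 /207375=0.00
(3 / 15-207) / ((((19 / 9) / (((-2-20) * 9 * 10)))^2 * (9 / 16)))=-116746375680 / 361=-323397162.55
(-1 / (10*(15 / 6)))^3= -1 / 15625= -0.00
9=9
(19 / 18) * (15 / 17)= 95 / 102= 0.93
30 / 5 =6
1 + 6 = 7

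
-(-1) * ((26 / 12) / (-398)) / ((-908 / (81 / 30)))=117 / 7227680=0.00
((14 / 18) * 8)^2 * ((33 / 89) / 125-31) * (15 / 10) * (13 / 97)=-7029259328 / 29136375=-241.25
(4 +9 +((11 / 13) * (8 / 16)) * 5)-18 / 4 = 138 / 13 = 10.62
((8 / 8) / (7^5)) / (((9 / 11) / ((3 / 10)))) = 11 / 504210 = 0.00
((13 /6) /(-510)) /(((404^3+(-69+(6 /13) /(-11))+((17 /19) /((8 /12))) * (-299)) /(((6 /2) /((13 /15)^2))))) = -627 /2436517552606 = -0.00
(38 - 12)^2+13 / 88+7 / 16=119079 / 176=676.59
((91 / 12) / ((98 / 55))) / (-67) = -715 / 11256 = -0.06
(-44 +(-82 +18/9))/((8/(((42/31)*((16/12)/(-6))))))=14/3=4.67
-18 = -18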